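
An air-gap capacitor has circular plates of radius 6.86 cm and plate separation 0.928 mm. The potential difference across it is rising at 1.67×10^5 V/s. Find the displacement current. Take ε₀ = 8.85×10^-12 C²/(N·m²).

2.35×10^-5 A

The displacement current equals the charging current C dV/dt. With C = ε₀A/d = (8.85×10^-12)(0.01478)/(9.28×10^-4) = 1.410×10^-10 F, I_d = (1.410×10^-10)(1.67×10^5) = 2.35×10^-5 A.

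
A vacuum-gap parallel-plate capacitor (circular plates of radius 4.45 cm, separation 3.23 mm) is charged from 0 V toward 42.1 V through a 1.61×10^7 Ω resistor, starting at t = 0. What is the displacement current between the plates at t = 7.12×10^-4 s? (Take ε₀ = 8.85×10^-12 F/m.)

1.95×10^-7 A

C = ε₀A/d = (8.85×10^-12)(6.221×10^-3)/(3.23×10^-3) = 1.705×10^-11 F and τ = RC = 2.745×10^-4 s. I_d in the gap equals the RC charging current.
I_d(t) = (V₀/R) e^(−t/τ) = 2.615×10^-6 · e^(−2.594) = 1.95×10^-7 A.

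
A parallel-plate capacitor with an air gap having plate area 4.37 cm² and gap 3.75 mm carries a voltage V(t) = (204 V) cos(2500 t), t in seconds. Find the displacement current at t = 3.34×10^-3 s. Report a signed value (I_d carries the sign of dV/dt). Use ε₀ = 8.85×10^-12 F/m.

-4.63×10^-7 A

dE/dt = (V₀ω/d)·−sin(ωt) with ωt = 8.35 rad: (204)(2500)(-0.8795)/(3.75×10^-3) = -1.196×10^8 V/(m·s).
I_d = ε₀ A dE/dt = (8.85×10^-12)(4.37×10^-4)(-1.196×10^8) = -4.63×10^-7 A.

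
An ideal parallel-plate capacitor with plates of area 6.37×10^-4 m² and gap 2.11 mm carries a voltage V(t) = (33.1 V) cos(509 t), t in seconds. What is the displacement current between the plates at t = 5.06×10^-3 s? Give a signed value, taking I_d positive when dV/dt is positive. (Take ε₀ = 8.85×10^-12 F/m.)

dE/dt = (V₀ω/d)·−sin(ωt) with ωt = 2.57554 rad: (33.1)(509)(-0.5363)/(2.11×10^-3) = -4.282×10^6 V/(m·s).
I_d = ε₀ A dE/dt = (8.85×10^-12)(6.37×10^-4)(-4.282×10^6) = -2.41×10^-8 A.

-2.41×10^-8 A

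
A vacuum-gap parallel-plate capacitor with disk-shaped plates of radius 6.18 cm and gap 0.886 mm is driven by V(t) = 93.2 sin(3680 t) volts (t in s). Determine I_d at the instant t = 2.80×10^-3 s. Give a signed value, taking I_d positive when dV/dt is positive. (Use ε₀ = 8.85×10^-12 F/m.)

-2.62×10^-5 A

dV/dt = (93.2)(3680)·cos(10.304) = -2.187×10^5 V/s.
I_d = C dV/dt with C = ε₀A/d = (8.85×10^-12)(0.01200)/(8.86×10^-4) = 1.199×10^-10 F, so I_d = (1.199×10^-10)(-2.187×10^5) = -2.62×10^-5 A.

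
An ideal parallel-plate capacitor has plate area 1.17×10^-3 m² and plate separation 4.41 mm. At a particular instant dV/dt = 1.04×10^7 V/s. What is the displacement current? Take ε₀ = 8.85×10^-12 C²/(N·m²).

2.44×10^-5 A

E = V/d so dE/dt = (dV/dt)/d = 2.358×10^9 V/(m·s), and I_d = ε₀ A dE/dt = (8.85×10^-12)(1.17×10^-3)(2.358×10^9) = 2.44×10^-5 A.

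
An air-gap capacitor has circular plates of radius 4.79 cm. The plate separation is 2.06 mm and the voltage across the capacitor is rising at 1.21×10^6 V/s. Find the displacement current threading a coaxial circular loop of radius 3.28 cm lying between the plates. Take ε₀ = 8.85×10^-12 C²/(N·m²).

1.76×10^-5 A

With E = V/d, dE/dt = 5.874×10^8 V/(m·s) and πR² = 7.208×10^-3 m², giving I_d = ε₀ πR² dE/dt = 3.747×10^-5 A.
Through an area πr² the displacement current is I_d·(πr²/πR²) = I_d (r/R)² = 1.76×10^-5 A.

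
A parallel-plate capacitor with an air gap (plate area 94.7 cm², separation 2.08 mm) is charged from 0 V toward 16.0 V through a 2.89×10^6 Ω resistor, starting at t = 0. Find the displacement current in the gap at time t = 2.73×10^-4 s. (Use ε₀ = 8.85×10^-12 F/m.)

With C = ε₀A/d = (8.85×10^-12)(9.47×10^-3)/(2.08×10^-3) = 4.029×10^-11 F, the time constant is τ = RC = 1.164×10^-4 s, so t/τ = 2.345 and e^(−t/τ) = 0.09585.
I_d = I_cond = (V₀/R) e^(−t/τ) = (5.536×10^-6)(0.09585) = 5.31×10^-7 A.

5.31×10^-7 A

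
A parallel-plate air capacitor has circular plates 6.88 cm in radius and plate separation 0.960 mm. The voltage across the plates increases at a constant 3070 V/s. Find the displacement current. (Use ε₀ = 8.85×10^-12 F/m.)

4.21×10^-7 A

C = ε₀A/d = (8.85×10^-12)(0.01487)/(9.60×10^-4) = 1.371×10^-10 F.
I_d = C dV/dt = (1.371×10^-10)(3070) = 4.21×10^-7 A.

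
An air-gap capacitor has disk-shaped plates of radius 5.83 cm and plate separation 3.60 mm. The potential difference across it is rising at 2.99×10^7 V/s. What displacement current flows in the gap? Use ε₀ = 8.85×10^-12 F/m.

The displacement current equals the charging current C dV/dt. With C = ε₀A/d = (8.85×10^-12)(0.01068)/(3.60×10^-3) = 2.626×10^-11 F, I_d = (2.626×10^-11)(2.99×10^7) = 7.85×10^-4 A.

7.85×10^-4 A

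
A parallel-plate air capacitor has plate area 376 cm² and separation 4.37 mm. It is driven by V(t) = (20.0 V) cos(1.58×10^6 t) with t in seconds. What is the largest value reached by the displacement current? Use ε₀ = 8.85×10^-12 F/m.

The displacement current equals the conduction current C dV/dt, which peaks at C V₀ ω.
With C = ε₀A/d = (8.85×10^-12)(0.0376)/(4.37×10^-3) = 7.615×10^-11 F and ω = 1.58×10^6 rad/s, I_d,max = (7.615×10^-11)(20.0)(1.58×10^6) = 2.41×10^-3 A.

2.41×10^-3 A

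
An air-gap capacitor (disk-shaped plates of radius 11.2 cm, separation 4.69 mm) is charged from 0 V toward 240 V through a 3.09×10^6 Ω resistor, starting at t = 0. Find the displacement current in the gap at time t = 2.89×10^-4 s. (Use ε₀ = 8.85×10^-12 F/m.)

2.21×10^-5 A

C = ε₀A/d = (8.85×10^-12)(0.03941)/(4.69×10^-3) = 7.437×10^-11 F and τ = RC = 2.298×10^-4 s. I_d in the gap equals the RC charging current.
I_d(t) = (V₀/R) e^(−t/τ) = 7.767×10^-5 · e^(−1.258) = 2.21×10^-5 A.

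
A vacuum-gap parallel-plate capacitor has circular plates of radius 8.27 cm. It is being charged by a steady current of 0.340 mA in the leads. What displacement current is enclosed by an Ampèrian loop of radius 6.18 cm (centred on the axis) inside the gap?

Between the plates the displacement current equals the wire current: I_d = 0.340 mA = 3.40×10^-4 A.
Through an area πr² the displacement current is I_d·(πr²/πR²) = I_d (r/R)² = 1.90×10^-4 A.

1.90×10^-4 A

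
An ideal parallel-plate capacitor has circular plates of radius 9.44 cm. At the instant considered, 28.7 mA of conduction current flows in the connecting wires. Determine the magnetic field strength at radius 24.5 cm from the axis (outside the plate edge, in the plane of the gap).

2.34×10^-8 T

Between the plates the displacement current equals the wire current: I_d = 28.7 mA = 0.0287 A.
Outside the plates the loop encloses all of I_d, so B·2πr = μ₀ I_d and B = 2.34×10^-8 T.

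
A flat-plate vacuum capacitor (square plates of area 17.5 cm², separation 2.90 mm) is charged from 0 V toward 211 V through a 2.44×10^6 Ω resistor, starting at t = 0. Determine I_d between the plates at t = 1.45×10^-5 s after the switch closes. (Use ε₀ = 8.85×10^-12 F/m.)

2.84×10^-5 A

C = ε₀A/d = (8.85×10^-12)(1.75×10^-3)/(2.90×10^-3) = 5.341×10^-12 F, so τ = RC = 1.303×10^-5 s.
The conduction current is I(t) = (V₀/R) e^(−t/τ), and the displacement current between the plates equals it.
t/τ = 1.113; I_d = (211/2.44×10^6) · e^(−1.113) = (8.648×10^-5)(0.3286) = 2.84×10^-5 A.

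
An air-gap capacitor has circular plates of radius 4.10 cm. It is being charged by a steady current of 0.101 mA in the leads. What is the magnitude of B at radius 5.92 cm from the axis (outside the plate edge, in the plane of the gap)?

3.41×10^-10 T

No conduction current crosses the gap, so I_d there equals the 1.01×10^-4 A in the leads.
For r ≥ R the full I_d is enclosed: B = μ₀ I_d/(2πr) = (4π×10^-7)(1.01×10^-4)/(2π·0.0592) = 3.41×10^-10 T.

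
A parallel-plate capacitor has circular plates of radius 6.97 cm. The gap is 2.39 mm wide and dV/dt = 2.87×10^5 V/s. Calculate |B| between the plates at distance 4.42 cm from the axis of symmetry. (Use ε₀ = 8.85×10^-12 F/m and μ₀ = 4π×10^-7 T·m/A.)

dE/dt = (dV/dt)/d = 1.201×10^8 V/(m·s); I_d = ε₀(πR²)(dE/dt) = (8.85×10^-12)(0.01526)(1.201×10^8) = 1.622×10^-5 A.
∮B·dl = μ₀ I_d,enc with I_d,enc = I_d r²/R² = 6.523×10^-6 A; so B = μ₀ I_d,enc/(2πr) = 2.95×10^-11 T.

2.95×10^-11 T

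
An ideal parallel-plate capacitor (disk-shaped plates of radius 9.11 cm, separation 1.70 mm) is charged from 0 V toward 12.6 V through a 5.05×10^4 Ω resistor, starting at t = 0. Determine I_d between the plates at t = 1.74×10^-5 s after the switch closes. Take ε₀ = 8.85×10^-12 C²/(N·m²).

With C = ε₀A/d = (8.85×10^-12)(0.02607)/(1.70×10^-3) = 1.357×10^-10 F, the time constant is τ = RC = 6.853×10^-6 s, so t/τ = 2.539 and e^(−t/τ) = 0.07895.
I_d = I_cond = (V₀/R) e^(−t/τ) = (2.495×10^-4)(0.07895) = 1.97×10^-5 A.

1.97×10^-5 A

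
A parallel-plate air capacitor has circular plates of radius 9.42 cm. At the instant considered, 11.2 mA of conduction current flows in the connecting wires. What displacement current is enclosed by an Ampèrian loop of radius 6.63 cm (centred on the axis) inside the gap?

No conduction current crosses the gap, so I_d there equals the 0.0112 A in the leads.
The field is uniform, so I_d,enc = I_d (r/R)² = (0.0112)(6.63/9.42)² = 5.55×10^-3 A.

5.55×10^-3 A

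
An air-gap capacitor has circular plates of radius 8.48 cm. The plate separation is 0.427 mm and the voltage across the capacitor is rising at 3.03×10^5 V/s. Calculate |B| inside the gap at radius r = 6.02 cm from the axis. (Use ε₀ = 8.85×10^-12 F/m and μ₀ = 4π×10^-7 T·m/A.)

I_d = C dV/dt with C = ε₀πR²/d = 4.682×10^-10 F, so I_d = (4.682×10^-10)(3.03×10^5) = 1.419×10^-4 A.
∮B·dl = μ₀ I_d,enc with I_d,enc = I_d r²/R² = 7.151×10^-5 A; so B = μ₀ I_d,enc/(2πr) = 2.38×10^-10 T.

2.38×10^-10 T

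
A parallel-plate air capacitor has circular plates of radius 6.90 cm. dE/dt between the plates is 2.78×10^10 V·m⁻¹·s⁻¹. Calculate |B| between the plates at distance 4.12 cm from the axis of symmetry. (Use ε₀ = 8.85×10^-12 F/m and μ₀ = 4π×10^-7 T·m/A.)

6.37×10^-9 T

I_d = ε₀ dΦ_E/dt = ε₀ πR² (dE/dt) = (8.85×10^-12)(0.01496)(2.78×10^10) = 3.681×10^-3 A through the full plate area.
An Ampèrian loop of radius r encloses a fraction (r/R)² of I_d. Then B·2πr = μ₀ I_d (r/R)², giving B = μ₀ I_d r/(2πR²) = 6.37×10^-9 T.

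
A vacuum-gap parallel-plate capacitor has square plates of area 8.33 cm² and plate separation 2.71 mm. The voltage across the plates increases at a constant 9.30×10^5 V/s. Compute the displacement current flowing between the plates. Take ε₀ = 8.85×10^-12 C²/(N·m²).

C = ε₀A/d = (8.85×10^-12)(8.33×10^-4)/(2.71×10^-3) = 2.720×10^-12 F.
I_d = C dV/dt = (2.720×10^-12)(9.30×10^5) = 2.53×10^-6 A.

2.53×10^-6 A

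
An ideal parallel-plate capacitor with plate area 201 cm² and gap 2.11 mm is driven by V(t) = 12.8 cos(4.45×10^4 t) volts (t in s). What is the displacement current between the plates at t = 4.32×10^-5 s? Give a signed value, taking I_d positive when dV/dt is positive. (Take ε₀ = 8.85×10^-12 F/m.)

-4.51×10^-5 A

dV/dt = (12.8)(4.45×10^4)·−sin(1.9224) = -5.348×10^5 V/s.
I_d = C dV/dt with C = ε₀A/d = (8.85×10^-12)(0.0201)/(2.11×10^-3) = 8.431×10^-11 F, so I_d = (8.431×10^-11)(-5.348×10^5) = -4.51×10^-5 A.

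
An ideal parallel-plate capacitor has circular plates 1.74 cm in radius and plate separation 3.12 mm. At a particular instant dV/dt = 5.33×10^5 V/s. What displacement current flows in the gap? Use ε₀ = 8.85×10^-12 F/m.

1.44×10^-6 A

E = V/d so dE/dt = (dV/dt)/d = 1.708×10^8 V/(m·s), and I_d = ε₀ A dE/dt = (8.85×10^-12)(9.511×10^-4)(1.708×10^8) = 1.44×10^-6 A.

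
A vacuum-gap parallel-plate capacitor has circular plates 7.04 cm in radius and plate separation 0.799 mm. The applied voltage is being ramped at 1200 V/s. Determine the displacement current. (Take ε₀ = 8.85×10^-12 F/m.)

C = ε₀A/d = (8.85×10^-12)(0.01557)/(7.99×10^-4) = 1.725×10^-10 F.
I_d = C dV/dt = (1.725×10^-10)(1200) = 2.07×10^-7 A.

2.07×10^-7 A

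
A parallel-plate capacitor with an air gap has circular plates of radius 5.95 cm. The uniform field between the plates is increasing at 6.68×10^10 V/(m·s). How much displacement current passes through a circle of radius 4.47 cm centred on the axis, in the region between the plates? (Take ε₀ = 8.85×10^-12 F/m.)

Total displacement current: I_d = ε₀(πR²)(dE/dt) = (8.85×10^-12)(0.01112)(6.68×10^10) = 6.574×10^-3 A.
Since J_d is uniform, the enclosed fraction is (r/R)² = 0.5644, giving I_d,enc = 3.71×10^-3 A.

3.71×10^-3 A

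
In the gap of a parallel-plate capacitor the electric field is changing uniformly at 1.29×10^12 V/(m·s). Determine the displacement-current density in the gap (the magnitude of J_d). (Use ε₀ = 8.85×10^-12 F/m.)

11.4 A/m²

J_d = ε₀ dE/dt = (8.85×10^-12)(1.29×10^12) = 11.4 A/m².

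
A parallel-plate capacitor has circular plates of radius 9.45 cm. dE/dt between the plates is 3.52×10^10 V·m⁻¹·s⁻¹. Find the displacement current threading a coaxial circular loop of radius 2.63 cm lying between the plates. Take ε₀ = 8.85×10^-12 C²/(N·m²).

I_d = ε₀ dΦ_E/dt = ε₀ πR² (dE/dt) = (8.85×10^-12)(0.02806)(3.52×10^10) = 8.741×10^-3 A through the full plate area.
Since J_d is uniform, the enclosed fraction is (r/R)² = 0.07745, giving I_d,enc = 6.77×10^-4 A.

6.77×10^-4 A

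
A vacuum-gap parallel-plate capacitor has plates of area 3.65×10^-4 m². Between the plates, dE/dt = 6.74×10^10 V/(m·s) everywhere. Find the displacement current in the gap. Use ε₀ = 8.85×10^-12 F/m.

With a uniform field, Φ_E = EA, so I_d = ε₀ A dE/dt = 2.18×10^-4 A.

2.18×10^-4 A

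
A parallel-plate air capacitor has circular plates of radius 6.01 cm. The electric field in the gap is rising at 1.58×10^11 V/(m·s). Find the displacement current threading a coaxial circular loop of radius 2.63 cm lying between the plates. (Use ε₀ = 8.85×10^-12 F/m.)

3.04×10^-3 A

Through the whole plate area (πR² = 0.01135 m²), I_d = ε₀ πR² dE/dt = 0.01587 A.
Since J_d is uniform, the enclosed fraction is (r/R)² = 0.1915, giving I_d,enc = 3.04×10^-3 A.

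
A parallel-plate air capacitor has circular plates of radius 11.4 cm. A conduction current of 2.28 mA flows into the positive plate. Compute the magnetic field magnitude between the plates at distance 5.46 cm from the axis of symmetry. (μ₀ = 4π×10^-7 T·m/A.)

No conduction current crosses the gap, so I_d there equals the 2.28×10^-3 A in the leads.
∮B·dl = μ₀ I_d,enc with I_d,enc = I_d r²/R² = 5.230×10^-4 A; so B = μ₀ I_d,enc/(2πr) = 1.92×10^-9 T.

1.92×10^-9 T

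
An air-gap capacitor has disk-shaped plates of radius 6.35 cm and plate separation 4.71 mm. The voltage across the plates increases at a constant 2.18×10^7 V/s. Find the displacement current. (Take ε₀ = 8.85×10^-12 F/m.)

5.19×10^-4 A

E = V/d so dE/dt = (dV/dt)/d = 4.628×10^9 V/(m·s), and I_d = ε₀ A dE/dt = (8.85×10^-12)(0.01267)(4.628×10^9) = 5.19×10^-4 A.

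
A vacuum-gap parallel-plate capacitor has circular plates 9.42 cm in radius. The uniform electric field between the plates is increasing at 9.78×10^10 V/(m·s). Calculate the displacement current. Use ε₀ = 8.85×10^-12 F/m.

The displacement current is ε₀ times dΦ_E/dt = ε₀ A dE/dt = (8.85×10^-12)(0.02788)(9.78×10^10) = 0.0241 A.

0.0241 A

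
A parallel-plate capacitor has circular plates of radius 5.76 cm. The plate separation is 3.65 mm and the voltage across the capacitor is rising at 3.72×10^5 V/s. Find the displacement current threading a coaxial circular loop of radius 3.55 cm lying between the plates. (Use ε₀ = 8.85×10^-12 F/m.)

I_d = C dV/dt with C = ε₀πR²/d = 2.526×10^-11 F, so I_d = (2.526×10^-11)(3.72×10^5) = 9.397×10^-6 A.
The field is uniform, so I_d,enc = I_d (r/R)² = (9.397×10^-6)(3.55/5.76)² = 3.57×10^-6 A.

3.57×10^-6 A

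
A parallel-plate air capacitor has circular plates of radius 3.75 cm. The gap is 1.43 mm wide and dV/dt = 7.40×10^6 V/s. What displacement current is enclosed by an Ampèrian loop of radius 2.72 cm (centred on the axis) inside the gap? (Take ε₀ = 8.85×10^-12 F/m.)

dE/dt = (dV/dt)/d = 5.175×10^9 V/(m·s); I_d = ε₀(πR²)(dE/dt) = (8.85×10^-12)(4.418×10^-3)(5.175×10^9) = 2.023×10^-4 A.
The field is uniform, so I_d,enc = I_d (r/R)² = (2.023×10^-4)(2.72/3.75)² = 1.06×10^-4 A.

1.06×10^-4 A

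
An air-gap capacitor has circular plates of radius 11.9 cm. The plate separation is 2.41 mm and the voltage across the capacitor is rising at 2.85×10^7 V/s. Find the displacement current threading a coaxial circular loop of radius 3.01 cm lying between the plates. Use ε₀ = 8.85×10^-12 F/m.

dE/dt = (dV/dt)/d = 1.183×10^10 V/(m·s); I_d = ε₀(πR²)(dE/dt) = (8.85×10^-12)(0.04449)(1.183×10^10) = 4.658×10^-3 A.
Through an area πr² the displacement current is I_d·(πr²/πR²) = I_d (r/R)² = 2.98×10^-4 A.

2.98×10^-4 A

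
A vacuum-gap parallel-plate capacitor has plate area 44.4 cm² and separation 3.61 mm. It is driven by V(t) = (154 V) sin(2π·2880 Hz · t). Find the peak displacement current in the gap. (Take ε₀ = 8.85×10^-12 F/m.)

The displacement current equals the conduction current C dV/dt, which peaks at C V₀ ω.
With C = ε₀A/d = (8.85×10^-12)(4.44×10^-3)/(3.61×10^-3) = 1.088×10^-11 F and ω = 2πf = 1.810×10^4 rad/s, I_d,max = (1.088×10^-11)(154)(1.810×10^4) = 3.03×10^-5 A.

3.03×10^-5 A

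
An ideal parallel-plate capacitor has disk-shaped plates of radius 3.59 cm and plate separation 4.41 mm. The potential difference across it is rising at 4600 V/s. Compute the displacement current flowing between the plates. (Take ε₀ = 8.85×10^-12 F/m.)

3.74×10^-8 A

The field between the plates is E = V/d, so dE/dt = (4600)/(4.41×10^-3 m) = 1.043×10^6 V/(m·s).
I_d = ε₀ A (dE/dt) = (8.85×10^-12)(4.049×10^-3)(1.043×10^6) = 3.74×10^-8 A.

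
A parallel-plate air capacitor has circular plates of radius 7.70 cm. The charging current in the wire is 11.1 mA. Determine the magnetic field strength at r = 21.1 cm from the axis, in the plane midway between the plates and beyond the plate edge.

No conduction current crosses the gap, so I_d there equals the 0.0111 A in the leads.
Outside the plates the loop encloses all of I_d, so B·2πr = μ₀ I_d and B = 1.05×10^-8 T.

1.05×10^-8 T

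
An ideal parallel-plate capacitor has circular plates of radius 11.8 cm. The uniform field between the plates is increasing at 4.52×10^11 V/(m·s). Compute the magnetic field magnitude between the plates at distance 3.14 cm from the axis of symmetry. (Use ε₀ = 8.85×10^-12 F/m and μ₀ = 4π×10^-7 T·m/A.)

I_d = ε₀ dΦ_E/dt = ε₀ πR² (dE/dt) = (8.85×10^-12)(0.04374)(4.52×10^11) = 0.1750 A through the full plate area.
For r < R the Ampère–Maxwell law gives B(2πr) = μ₀ I_d (r²/R²), so B = μ₀ I_d r/(2πR²) = (4π×10^-7)(0.1750)(0.0314)/(2π·0.118²) = 7.89×10^-8 T.

7.89×10^-8 T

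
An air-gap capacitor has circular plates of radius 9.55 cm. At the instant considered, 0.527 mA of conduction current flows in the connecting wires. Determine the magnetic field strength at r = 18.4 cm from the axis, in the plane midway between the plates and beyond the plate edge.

5.73×10^-10 T

Between the plates the displacement current equals the wire current: I_d = 0.527 mA = 5.27×10^-4 A.
With r > R the enclosed displacement current is the full I_d; B = μ₀ I_d / (2πr) = 5.73×10^-10 T.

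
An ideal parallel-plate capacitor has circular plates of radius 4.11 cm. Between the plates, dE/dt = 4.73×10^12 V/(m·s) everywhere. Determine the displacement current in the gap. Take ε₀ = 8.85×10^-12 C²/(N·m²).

I_d = ε₀ A (dE/dt) = (8.85×10^-12)(5.307×10^-3 m²)(4.73×10^12) = 0.222 A.

0.222 A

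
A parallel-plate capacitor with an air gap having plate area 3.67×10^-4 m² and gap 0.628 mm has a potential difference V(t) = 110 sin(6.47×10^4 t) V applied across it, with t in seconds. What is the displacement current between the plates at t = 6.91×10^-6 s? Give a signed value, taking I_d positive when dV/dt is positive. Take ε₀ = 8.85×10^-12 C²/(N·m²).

3.32×10^-5 A

dV/dt = (110)(6.47×10^4)·cos(0.447077) = 6.418×10^6 V/s.
I_d = C dV/dt with C = ε₀A/d = (8.85×10^-12)(3.67×10^-4)/(6.28×10^-4) = 5.172×10^-12 F, so I_d = (5.172×10^-12)(6.418×10^6) = 3.32×10^-5 A.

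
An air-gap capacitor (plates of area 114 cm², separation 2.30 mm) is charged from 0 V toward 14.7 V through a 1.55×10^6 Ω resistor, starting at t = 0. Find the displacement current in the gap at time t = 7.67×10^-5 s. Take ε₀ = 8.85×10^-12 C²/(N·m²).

C = ε₀A/d = (8.85×10^-12)(0.0114)/(2.30×10^-3) = 4.387×10^-11 F, so τ = RC = 6.800×10^-5 s.
The conduction current is I(t) = (V₀/R) e^(−t/τ), and the displacement current between the plates equals it.
t/τ = 1.128; I_d = (14.7/1.55×10^6) · e^(−1.128) = (9.484×10^-6)(0.3237) = 3.07×10^-6 A.

3.07×10^-6 A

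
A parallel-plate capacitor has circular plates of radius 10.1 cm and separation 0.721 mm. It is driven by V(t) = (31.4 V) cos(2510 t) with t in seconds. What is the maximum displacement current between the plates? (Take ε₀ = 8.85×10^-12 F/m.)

3.10×10^-5 A

C = ε₀A/d = (8.85×10^-12)(0.03205)/(7.21×10^-4) = 3.934×10^-10 F; ω = 2510 rad/s.
I_d = C dV/dt, so |I_d|_max = C V₀ ω = (3.934×10^-10)(31.4)(2510) = 3.10×10^-5 A.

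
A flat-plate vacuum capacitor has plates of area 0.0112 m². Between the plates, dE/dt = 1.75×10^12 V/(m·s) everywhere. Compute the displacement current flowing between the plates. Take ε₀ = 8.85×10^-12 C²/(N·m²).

I_d = ε₀ A (dE/dt) = (8.85×10^-12)(0.0112 m²)(1.75×10^12) = 0.173 A.

0.173 A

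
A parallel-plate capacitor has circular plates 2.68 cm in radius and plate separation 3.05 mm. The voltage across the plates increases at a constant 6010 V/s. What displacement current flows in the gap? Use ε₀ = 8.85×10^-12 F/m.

3.93×10^-8 A

The field between the plates is E = V/d, so dE/dt = (6010)/(3.05×10^-3 m) = 1.970×10^6 V/(m·s).
I_d = ε₀ A (dE/dt) = (8.85×10^-12)(2.256×10^-3)(1.970×10^6) = 3.93×10^-8 A.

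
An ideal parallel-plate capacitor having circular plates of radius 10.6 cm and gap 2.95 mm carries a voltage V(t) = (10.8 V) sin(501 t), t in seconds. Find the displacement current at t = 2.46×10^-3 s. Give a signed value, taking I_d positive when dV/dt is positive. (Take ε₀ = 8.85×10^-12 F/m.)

1.90×10^-7 A

C = ε₀A/d = (8.85×10^-12)(0.03530)/(2.95×10^-3) = 1.059×10^-10 F. dV/dt = V₀ω·cos(ωt); at ωt = 1.23246 rad this factor is 0.3319.
I_d = C dV/dt = (1.059×10^-10)(10.8)(501)(0.3319) = 1.90×10^-7 A.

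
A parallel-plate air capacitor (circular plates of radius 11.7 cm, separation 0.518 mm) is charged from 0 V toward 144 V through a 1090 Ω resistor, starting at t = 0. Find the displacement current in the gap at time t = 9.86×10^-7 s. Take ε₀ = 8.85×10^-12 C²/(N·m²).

0.0386 A

C = ε₀A/d = (8.85×10^-12)(0.04301)/(5.18×10^-4) = 7.348×10^-10 F, so τ = RC = 8.009×10^-7 s.
The conduction current is I(t) = (V₀/R) e^(−t/τ), and the displacement current between the plates equals it.
t/τ = 1.231; I_d = (144/1090) · e^(−1.231) = (0.1321)(0.2920) = 0.0386 A.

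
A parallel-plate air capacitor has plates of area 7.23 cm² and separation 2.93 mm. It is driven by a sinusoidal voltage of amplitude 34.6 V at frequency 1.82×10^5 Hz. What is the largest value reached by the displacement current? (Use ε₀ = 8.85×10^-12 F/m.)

C = ε₀A/d = (8.85×10^-12)(7.23×10^-4)/(2.93×10^-3) = 2.184×10^-12 F; ω = 2πf = 1.144×10^6 rad/s.
I_d = C dV/dt, so |I_d|_max = C V₀ ω = (2.184×10^-12)(34.6)(1.144×10^6) = 8.64×10^-5 A.

8.64×10^-5 A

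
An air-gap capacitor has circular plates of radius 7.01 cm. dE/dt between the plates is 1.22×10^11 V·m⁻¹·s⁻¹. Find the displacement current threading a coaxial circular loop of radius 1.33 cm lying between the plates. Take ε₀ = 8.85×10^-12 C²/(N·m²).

6.00×10^-4 A

I_d = ε₀ dΦ_E/dt = ε₀ πR² (dE/dt) = (8.85×10^-12)(0.01544)(1.22×10^11) = 0.01667 A through the full plate area.
The field is uniform, so I_d,enc = I_d (r/R)² = (0.01667)(1.33/7.01)² = 6.00×10^-4 A.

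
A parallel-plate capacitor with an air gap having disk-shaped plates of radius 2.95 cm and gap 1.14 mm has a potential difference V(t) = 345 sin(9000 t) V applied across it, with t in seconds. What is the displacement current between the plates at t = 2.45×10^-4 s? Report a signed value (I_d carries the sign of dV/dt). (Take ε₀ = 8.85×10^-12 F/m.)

-3.90×10^-5 A

C = ε₀A/d = (8.85×10^-12)(2.734×10^-3)/(1.14×10^-3) = 2.122×10^-11 F. dV/dt = V₀ω·cos(ωt); at ωt = 2.205 rad this factor is -0.5925.
I_d = C dV/dt = (2.122×10^-11)(345)(9000)(-0.5925) = -3.90×10^-5 A.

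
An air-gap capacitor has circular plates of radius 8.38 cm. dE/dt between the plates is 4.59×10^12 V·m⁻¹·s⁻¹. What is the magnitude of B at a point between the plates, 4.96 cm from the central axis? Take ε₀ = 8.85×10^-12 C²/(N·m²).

Through the whole plate area (πR² = 0.02206 m²), I_d = ε₀ πR² dE/dt = 0.8961 A.
∮B·dl = μ₀ I_d,enc with I_d,enc = I_d r²/R² = 0.3139 A; so B = μ₀ I_d,enc/(2πr) = 1.27×10^-6 T.

1.27×10^-6 T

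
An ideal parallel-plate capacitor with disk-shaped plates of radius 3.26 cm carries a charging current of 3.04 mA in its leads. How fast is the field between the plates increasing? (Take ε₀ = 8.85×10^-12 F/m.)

By continuity, I_d in the gap equals the 3.04 mA flowing in the wire.
Since I_d = ε₀ A dE/dt, dE/dt = I_d/(ε₀A) = (3.04×10^-3)/((8.85×10^-12)(3.339×10^-3)) = 1.03×10^11 V/(m·s).

1.03×10^11 V/(m·s)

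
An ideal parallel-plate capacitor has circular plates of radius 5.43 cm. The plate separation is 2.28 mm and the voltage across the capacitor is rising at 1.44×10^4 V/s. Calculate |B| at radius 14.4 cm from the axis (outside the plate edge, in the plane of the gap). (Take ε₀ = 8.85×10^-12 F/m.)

I_d = C dV/dt with C = ε₀πR²/d = 3.596×10^-11 F, so I_d = (3.596×10^-11)(1.44×10^4) = 5.178×10^-7 A.
With r > R the enclosed displacement current is the full I_d; B = μ₀ I_d / (2πr) = 7.19×10^-13 T.

7.19×10^-13 T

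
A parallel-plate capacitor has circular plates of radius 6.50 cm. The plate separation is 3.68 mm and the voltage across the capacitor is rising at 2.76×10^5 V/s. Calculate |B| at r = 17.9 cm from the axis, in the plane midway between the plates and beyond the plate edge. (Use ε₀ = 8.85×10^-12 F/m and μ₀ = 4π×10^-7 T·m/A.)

I_d = C dV/dt with C = ε₀πR²/d = 3.191×10^-11 F, so I_d = (3.191×10^-11)(2.76×10^5) = 8.807×10^-6 A.
Outside the plates the loop encloses all of I_d, so B·2πr = μ₀ I_d and B = 9.84×10^-12 T.

9.84×10^-12 T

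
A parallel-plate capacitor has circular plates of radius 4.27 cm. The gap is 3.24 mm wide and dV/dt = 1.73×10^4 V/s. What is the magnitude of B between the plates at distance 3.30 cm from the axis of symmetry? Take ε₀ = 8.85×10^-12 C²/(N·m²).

9.80×10^-13 T

With E = V/d, dE/dt = 5.340×10^6 V/(m·s) and πR² = 5.728×10^-3 m², giving I_d = ε₀ πR² dE/dt = 2.707×10^-7 A.
An Ampèrian loop of radius r encloses a fraction (r/R)² of I_d. Then B·2πr = μ₀ I_d (r/R)², giving B = μ₀ I_d r/(2πR²) = 9.80×10^-13 T.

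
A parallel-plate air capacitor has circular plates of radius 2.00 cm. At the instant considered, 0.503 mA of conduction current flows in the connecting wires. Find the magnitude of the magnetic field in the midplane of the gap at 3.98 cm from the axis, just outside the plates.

No conduction current crosses the gap, so I_d there equals the 5.03×10^-4 A in the leads.
Outside the plates the loop encloses all of I_d, so B·2πr = μ₀ I_d and B = 2.53×10^-9 T.

2.53×10^-9 T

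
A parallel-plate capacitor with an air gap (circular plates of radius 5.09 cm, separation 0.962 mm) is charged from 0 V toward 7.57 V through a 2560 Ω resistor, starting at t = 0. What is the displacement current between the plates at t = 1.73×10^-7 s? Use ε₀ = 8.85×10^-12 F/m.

1.20×10^-3 A

With C = ε₀A/d = (8.85×10^-12)(8.139×10^-3)/(9.62×10^-4) = 7.488×10^-11 F, the time constant is τ = RC = 1.917×10^-7 s, so t/τ = 0.9025 and e^(−t/τ) = 0.4056.
I_d = I_cond = (V₀/R) e^(−t/τ) = (2.957×10^-3)(0.4056) = 1.20×10^-3 A.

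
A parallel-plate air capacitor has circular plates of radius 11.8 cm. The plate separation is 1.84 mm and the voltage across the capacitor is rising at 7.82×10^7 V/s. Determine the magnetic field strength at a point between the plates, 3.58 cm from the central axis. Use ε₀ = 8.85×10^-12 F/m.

8.46×10^-9 T

dE/dt = (dV/dt)/d = 4.250×10^10 V/(m·s); I_d = ε₀(πR²)(dE/dt) = (8.85×10^-12)(0.04374)(4.250×10^10) = 0.01645 A.
∮B·dl = μ₀ I_d,enc with I_d,enc = I_d r²/R² = 1.514×10^-3 A; so B = μ₀ I_d,enc/(2πr) = 8.46×10^-9 T.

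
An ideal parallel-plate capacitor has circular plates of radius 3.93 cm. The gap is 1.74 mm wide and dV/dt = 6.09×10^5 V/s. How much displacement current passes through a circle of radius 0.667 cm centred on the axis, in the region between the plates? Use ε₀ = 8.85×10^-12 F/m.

With E = V/d, dE/dt = 3.500×10^8 V/(m·s) and πR² = 4.852×10^-3 m², giving I_d = ε₀ πR² dE/dt = 1.503×10^-5 A.
Since J_d is uniform, the enclosed fraction is (r/R)² = 0.02880, giving I_d,enc = 4.33×10^-7 A.

4.33×10^-7 A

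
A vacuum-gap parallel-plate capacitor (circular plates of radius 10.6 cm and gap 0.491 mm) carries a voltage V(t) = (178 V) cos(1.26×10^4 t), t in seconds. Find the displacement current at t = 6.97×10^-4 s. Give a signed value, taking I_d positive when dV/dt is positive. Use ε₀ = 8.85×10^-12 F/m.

dV/dt = (178)(1.26×10^4)·−sin(8.7822) = -1.344×10^6 V/s.
I_d = C dV/dt with C = ε₀A/d = (8.85×10^-12)(0.03530)/(4.91×10^-4) = 6.363×10^-10 F, so I_d = (6.363×10^-10)(-1.344×10^6) = -8.55×10^-4 A.

-8.55×10^-4 A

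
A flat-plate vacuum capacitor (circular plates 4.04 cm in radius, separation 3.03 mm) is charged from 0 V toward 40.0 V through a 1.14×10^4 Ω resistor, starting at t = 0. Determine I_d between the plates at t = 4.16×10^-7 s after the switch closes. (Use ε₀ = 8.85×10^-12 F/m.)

3.07×10^-4 A

With C = ε₀A/d = (8.85×10^-12)(5.128×10^-3)/(3.03×10^-3) = 1.498×10^-11 F, the time constant is τ = RC = 1.708×10^-7 s, so t/τ = 2.436 and e^(−t/τ) = 0.08751.
I_d = I_cond = (V₀/R) e^(−t/τ) = (3.509×10^-3)(0.08751) = 3.07×10^-4 A.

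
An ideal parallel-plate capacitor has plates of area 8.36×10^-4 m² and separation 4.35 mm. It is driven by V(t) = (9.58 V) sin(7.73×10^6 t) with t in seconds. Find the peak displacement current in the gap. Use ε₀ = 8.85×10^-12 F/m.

C = ε₀A/d = (8.85×10^-12)(8.36×10^-4)/(4.35×10^-3) = 1.701×10^-12 F; ω = 7.73×10^6 rad/s.
I_d = C dV/dt, so |I_d|_max = C V₀ ω = (1.701×10^-12)(9.58)(7.73×10^6) = 1.26×10^-4 A.

1.26×10^-4 A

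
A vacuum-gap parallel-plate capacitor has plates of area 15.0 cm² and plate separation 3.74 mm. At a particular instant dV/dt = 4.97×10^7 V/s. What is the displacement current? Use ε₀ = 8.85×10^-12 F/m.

C = ε₀A/d = (8.85×10^-12)(1.50×10^-3)/(3.74×10^-3) = 3.549×10^-12 F.
I_d = C dV/dt = (3.549×10^-12)(4.97×10^7) = 1.76×10^-4 A.

1.76×10^-4 A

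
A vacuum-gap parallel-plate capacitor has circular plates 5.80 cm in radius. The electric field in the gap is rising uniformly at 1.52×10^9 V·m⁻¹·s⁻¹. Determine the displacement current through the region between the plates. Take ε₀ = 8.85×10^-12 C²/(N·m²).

With a uniform field, Φ_E = EA, so I_d = ε₀ A dE/dt = 1.42×10^-4 A.

1.42×10^-4 A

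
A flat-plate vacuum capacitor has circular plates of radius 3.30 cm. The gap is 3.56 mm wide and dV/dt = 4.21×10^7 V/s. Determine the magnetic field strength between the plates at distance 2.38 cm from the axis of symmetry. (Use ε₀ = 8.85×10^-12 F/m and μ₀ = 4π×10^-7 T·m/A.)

With E = V/d, dE/dt = 1.183×10^10 V/(m·s) and πR² = 3.421×10^-3 m², giving I_d = ε₀ πR² dE/dt = 3.582×10^-4 A.
An Ampèrian loop of radius r encloses a fraction (r/R)² of I_d. Then B·2πr = μ₀ I_d (r/R)², giving B = μ₀ I_d r/(2πR²) = 1.57×10^-9 T.

1.57×10^-9 T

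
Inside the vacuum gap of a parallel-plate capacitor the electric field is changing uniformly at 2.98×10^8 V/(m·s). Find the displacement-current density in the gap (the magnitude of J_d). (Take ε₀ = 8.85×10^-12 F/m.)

J_d = ε₀ ∂E/∂t, so J_d = 2.64×10^-3 A/m².

2.64×10^-3 A/m²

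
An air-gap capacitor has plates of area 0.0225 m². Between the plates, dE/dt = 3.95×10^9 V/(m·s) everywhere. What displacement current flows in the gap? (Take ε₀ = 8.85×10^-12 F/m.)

7.87×10^-4 A

With a uniform field, Φ_E = EA, so I_d = ε₀ A dE/dt = 7.87×10^-4 A.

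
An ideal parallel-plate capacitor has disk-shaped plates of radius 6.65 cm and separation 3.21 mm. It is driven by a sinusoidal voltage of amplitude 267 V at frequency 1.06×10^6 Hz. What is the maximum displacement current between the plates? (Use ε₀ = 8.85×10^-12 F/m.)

The displacement current equals the conduction current C dV/dt, which peaks at C V₀ ω.
With C = ε₀A/d = (8.85×10^-12)(0.01389)/(3.21×10^-3) = 3.829×10^-11 F and ω = 2πf = 6.660×10^6 rad/s, I_d,max = (3.829×10^-11)(267)(6.660×10^6) = 0.0681 A.

0.0681 A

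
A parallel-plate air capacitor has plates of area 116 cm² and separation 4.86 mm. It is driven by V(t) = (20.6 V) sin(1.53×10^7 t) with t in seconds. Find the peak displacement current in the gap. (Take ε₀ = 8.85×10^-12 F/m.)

C = ε₀A/d = (8.85×10^-12)(0.0116)/(4.86×10^-3) = 2.112×10^-11 F; ω = 1.53×10^7 rad/s.
I_d = C dV/dt, so |I_d|_max = C V₀ ω = (2.112×10^-11)(20.6)(1.53×10^7) = 6.66×10^-3 A.

6.66×10^-3 A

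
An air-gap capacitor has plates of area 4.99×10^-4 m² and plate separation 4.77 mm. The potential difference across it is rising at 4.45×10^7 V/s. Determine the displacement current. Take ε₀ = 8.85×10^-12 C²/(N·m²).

4.12×10^-5 A

E = V/d so dE/dt = (dV/dt)/d = 9.329×10^9 V/(m·s), and I_d = ε₀ A dE/dt = (8.85×10^-12)(4.99×10^-4)(9.329×10^9) = 4.12×10^-5 A.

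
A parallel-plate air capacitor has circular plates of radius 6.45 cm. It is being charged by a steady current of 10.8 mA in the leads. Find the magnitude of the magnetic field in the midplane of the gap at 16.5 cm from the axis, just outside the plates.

1.31×10^-8 T

Between the plates the displacement current equals the wire current: I_d = 10.8 mA = 0.0108 A.
With r > R the enclosed displacement current is the full I_d; B = μ₀ I_d / (2πr) = 1.31×10^-8 T.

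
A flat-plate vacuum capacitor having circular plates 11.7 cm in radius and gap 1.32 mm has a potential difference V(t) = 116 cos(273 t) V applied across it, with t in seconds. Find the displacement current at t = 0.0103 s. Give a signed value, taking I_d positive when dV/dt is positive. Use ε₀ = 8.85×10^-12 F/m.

dE/dt = (V₀ω/d)·−sin(ωt) with ωt = 2.8119 rad: (116)(273)(-0.3238)/(1.32×10^-3) = -7.768×10^6 V/(m·s).
I_d = ε₀ A dE/dt = (8.85×10^-12)(0.04301)(-7.768×10^6) = -2.96×10^-6 A.

-2.96×10^-6 A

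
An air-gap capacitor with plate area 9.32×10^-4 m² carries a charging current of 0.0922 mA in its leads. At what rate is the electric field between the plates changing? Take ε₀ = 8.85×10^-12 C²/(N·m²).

1.12×10^10 V/(m·s)

The displacement current between the plates equals the conduction current, I_d = 0.0922 mA.
Inverting I_d = ε₀ A dE/dt gives dE/dt = 9.22×10^-5 / (8.85×10^-12 · 9.32×10^-4) = 1.12×10^10 V/(m·s).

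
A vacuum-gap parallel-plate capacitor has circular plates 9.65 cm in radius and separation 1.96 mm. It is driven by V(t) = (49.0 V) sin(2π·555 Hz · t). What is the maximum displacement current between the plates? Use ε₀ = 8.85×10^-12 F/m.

The displacement current equals the conduction current C dV/dt, which peaks at C V₀ ω.
With C = ε₀A/d = (8.85×10^-12)(0.02926)/(1.96×10^-3) = 1.321×10^-10 F and ω = 2πf = 3487 rad/s, I_d,max = (1.321×10^-10)(49.0)(3487) = 2.26×10^-5 A.

2.26×10^-5 A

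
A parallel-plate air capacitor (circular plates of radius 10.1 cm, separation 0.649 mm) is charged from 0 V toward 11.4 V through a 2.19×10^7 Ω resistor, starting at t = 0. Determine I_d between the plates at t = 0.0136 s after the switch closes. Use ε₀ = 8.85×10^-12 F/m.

1.26×10^-7 A

C = ε₀A/d = (8.85×10^-12)(0.03205)/(6.49×10^-4) = 4.370×10^-10 F, so τ = RC = 9.570×10^-3 s.
The conduction current is I(t) = (V₀/R) e^(−t/τ), and the displacement current between the plates equals it.
t/τ = 1.421; I_d = (11.4/2.19×10^7) · e^(−1.421) = (5.205×10^-7)(0.2415) = 1.26×10^-7 A.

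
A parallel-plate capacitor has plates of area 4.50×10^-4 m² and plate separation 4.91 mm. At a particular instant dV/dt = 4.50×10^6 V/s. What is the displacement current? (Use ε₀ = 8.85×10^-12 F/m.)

E = V/d so dE/dt = (dV/dt)/d = 9.165×10^8 V/(m·s), and I_d = ε₀ A dE/dt = (8.85×10^-12)(4.50×10^-4)(9.165×10^8) = 3.65×10^-6 A.

3.65×10^-6 A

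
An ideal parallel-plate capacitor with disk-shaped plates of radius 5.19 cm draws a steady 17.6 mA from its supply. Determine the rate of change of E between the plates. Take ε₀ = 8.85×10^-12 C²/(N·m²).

The displacement current between the plates equals the conduction current, I_d = 17.6 mA.
Then dE/dt = I_d/(ε₀A) = 2.35×10^11 V/(m·s).

2.35×10^11 V/(m·s)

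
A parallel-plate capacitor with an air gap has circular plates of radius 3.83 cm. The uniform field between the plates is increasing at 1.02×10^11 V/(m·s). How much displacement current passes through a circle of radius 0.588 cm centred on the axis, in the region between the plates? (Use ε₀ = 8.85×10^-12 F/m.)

9.81×10^-5 A

Total displacement current: I_d = ε₀(πR²)(dE/dt) = (8.85×10^-12)(4.608×10^-3)(1.02×10^11) = 4.160×10^-3 A.
Since J_d is uniform, the enclosed fraction is (r/R)² = 0.02357, giving I_d,enc = 9.81×10^-5 A.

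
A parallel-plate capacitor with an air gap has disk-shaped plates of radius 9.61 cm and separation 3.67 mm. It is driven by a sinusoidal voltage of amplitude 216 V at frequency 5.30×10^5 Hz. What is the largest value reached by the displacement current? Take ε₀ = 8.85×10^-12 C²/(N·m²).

(dE/dt)_max = V₀ω/d = 1.960×10^11 V/(m·s); ω = 2πf = 3.330×10^6 rad/s.
I_d,max = ε₀ A (dE/dt)_max = (8.85×10^-12)(0.02901)(1.960×10^11) = 0.0503 A.

0.0503 A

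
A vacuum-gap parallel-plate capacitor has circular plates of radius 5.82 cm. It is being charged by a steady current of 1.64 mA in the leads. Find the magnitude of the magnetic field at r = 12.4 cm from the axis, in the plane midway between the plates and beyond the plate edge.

No conduction current crosses the gap, so I_d there equals the 1.64×10^-3 A in the leads.
With r > R the enclosed displacement current is the full I_d; B = μ₀ I_d / (2πr) = 2.65×10^-9 T.

2.65×10^-9 T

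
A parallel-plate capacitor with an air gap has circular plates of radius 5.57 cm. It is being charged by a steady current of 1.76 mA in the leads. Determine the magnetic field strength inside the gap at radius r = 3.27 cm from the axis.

3.71×10^-9 T

By continuity the displacement current in the gap matches the conduction current: I_d = 1.76×10^-3 A.
For r < R the Ampère–Maxwell law gives B(2πr) = μ₀ I_d (r²/R²), so B = μ₀ I_d r/(2πR²) = (4π×10^-7)(1.76×10^-3)(0.0327)/(2π·0.0557²) = 3.71×10^-9 T.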